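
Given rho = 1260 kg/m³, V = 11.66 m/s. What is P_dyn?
Formula: P_{dyn} = \frac{1}{2} \rho V^2
P_dyn = 0.5·1260·11.66²/1000 = 85.65 kPa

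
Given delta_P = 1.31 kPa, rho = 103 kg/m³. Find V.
Formula: V = \sqrt{\frac{2 \Delta P}{\rho}}
V = √(2·(1.31·1000)/103) = 5.044 m/s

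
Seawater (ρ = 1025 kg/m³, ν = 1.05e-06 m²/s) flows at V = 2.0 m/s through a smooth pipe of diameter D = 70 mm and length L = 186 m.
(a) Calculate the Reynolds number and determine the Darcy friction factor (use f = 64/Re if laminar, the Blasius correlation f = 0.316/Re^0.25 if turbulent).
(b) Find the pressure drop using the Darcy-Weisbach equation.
(a) Re = V·D/ν = 2.0·0.07/1.05e-06 = 133330 → turbulent (Re > 4000); f = 0.316/Re^0.25 = 0.316/133330^0.25 = 0.016537 (Blasius is strictly valid for Re ≲ 1e5; used here as the smooth-pipe estimate the problem specifies)
(b) Darcy-Weisbach: ΔP = f·(L/D)·½ρV²/1000 = 0.016537·(186/0.070)·½·1025·2.0²/1000 = 90.08 kPa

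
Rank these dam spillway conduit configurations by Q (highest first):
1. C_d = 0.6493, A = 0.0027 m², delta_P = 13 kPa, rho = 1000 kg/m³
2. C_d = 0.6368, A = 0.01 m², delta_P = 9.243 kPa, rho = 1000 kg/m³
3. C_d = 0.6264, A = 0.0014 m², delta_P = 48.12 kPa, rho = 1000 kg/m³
Case 1: Q = 8.939 L/s
Case 2: Q = 27.38 L/s
Case 3: Q = 8.603 L/s
Ranking (highest first): 2, 1, 3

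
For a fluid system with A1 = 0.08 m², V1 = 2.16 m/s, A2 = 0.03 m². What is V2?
Formula: V_2 = \frac{A_1 V_1}{A_2}
V2 = 0.08·2.16/0.03 = 5.76 m/s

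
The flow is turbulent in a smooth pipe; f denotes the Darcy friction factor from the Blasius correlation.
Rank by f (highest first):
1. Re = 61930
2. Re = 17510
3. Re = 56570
Case 1: f = 0.02003
Case 2: f = 0.02747
Case 3: f = 0.02049
Ranking (highest first): 2, 3, 1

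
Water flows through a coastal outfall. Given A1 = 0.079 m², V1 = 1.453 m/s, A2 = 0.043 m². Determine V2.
Formula: V_2 = \frac{A_1 V_1}{A_2}
V2 = 0.079·1.453/0.043 = 2.669 m/s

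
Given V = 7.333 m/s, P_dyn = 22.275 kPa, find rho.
Formula: P_{dyn} = \frac{1}{2} \rho V^2
Substituting knowns: 22.275 = 0.5·rho·7.333²/1000
Solving for rho: rho = 2·(22.275·1000)/7.333² = 828.5 kg/m³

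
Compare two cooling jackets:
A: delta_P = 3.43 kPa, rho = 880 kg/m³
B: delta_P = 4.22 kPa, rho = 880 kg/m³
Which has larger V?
V(A) = 2.792 m/s, V(B) = 3.097 m/s. Answer: B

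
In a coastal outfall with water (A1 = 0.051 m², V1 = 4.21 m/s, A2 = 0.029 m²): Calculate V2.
Formula: V_2 = \frac{A_1 V_1}{A_2}
V2 = 0.051·4.21/0.029 = 7.404 m/s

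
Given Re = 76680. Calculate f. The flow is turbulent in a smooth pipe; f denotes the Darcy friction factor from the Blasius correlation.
Formula: f = \frac{0.316}{Re^{0.25}}
f = 0.316/76680^0.25 = 0.01899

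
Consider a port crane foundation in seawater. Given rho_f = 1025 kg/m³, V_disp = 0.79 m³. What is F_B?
Formula: F_B = \rho_f g V_{disp}
F_B = 1025·9.81·0.79 = 7944 N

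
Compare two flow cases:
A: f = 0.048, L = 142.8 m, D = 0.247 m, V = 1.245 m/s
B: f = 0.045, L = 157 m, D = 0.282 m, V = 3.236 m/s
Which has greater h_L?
h_L(A) = 2.192 m, h_L(B) = 13.37 m. Answer: B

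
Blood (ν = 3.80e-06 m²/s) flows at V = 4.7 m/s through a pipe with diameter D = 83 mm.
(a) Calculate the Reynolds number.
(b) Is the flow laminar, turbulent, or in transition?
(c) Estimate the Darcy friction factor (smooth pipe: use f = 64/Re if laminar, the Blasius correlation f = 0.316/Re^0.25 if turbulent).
(a) Re = V·D/ν = 4.7·0.083/3.80e-06 = 102660
(b) Flow regime: turbulent (Re > 4000)
(c) Friction factor: f = 0.316/Re^0.25 = 0.316/102660^0.25 = 0.01765 (Blasius is strictly valid for Re ≲ 1e5; used here as the smooth-pipe estimate the problem specifies)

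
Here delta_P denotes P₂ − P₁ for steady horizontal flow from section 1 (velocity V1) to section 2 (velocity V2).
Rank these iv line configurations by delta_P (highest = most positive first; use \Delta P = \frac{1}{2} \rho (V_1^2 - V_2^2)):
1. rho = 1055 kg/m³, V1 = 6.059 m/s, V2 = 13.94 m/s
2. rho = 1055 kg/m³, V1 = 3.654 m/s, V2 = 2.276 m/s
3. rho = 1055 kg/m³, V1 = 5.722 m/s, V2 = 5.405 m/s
Case 1: delta_P = -83.14 kPa
Case 2: delta_P = 4.31 kPa
Case 3: delta_P = 1.861 kPa
Ranking (highest first): 2, 3, 1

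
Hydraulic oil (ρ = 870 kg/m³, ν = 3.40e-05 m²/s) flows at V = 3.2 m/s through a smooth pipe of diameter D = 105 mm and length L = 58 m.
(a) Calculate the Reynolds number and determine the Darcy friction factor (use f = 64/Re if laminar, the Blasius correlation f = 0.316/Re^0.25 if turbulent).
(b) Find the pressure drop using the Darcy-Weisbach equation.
(a) Re = V·D/ν = 3.2·0.105/3.40e-05 = 9882.4 → turbulent (Re > 4000); f = 0.316/Re^0.25 = 0.316/9882.4^0.25 = 0.031694
(b) Darcy-Weisbach: ΔP = f·(L/D)·½ρV²/1000 = 0.031694·(58/0.105)·½·870·3.2²/1000 = 77.98 kPa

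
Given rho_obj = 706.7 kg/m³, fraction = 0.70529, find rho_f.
Formula: f_{sub} = \frac{\rho_{obj}}{\rho_f}
Substituting knowns: 0.70529 = 706.7/rho_f
Solving for rho_f: rho_f = 706.7/0.70529 = 1002 kg/m³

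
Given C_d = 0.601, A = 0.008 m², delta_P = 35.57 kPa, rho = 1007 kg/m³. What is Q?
Formula: Q = C_d A \sqrt{\frac{2 \Delta P}{\rho}}
Q = 0.601·0.008·√(2·(35.57·1000)/1007)·1000 = 40.41 L/s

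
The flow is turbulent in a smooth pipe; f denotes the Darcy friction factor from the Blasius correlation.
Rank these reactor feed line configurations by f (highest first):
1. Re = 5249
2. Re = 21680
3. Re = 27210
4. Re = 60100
Case 1: f = 0.03713
Case 2: f = 0.02604
Case 3: f = 0.0246
Case 4: f = 0.02018
Ranking (highest first): 1, 2, 3, 4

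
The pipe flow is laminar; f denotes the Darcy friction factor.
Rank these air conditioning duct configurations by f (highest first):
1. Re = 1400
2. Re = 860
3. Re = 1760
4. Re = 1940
Case 1: f = 0.04571
Case 2: f = 0.07442
Case 3: f = 0.03636
Case 4: f = 0.03299
Ranking (highest first): 2, 1, 3, 4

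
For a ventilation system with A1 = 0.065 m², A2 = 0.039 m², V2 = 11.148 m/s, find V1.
Formula: V_2 = \frac{A_1 V_1}{A_2}
Substituting knowns: 11.148 = 0.065·V1/0.039
Solving for V1: V1 = 11.148·0.039/0.065 = 6.689 m/s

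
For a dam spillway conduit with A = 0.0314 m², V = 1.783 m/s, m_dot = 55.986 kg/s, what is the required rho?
Formula: \dot{m} = \rho A V
Substituting knowns: 55.986 = rho·0.0314·1.783
Solving for rho: rho = 55.986/(0.0314·1.783) = 1000 kg/m³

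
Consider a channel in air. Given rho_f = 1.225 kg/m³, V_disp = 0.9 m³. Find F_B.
Formula: F_B = \rho_f g V_{disp}
F_B = 1.225·9.81·0.9 = 10.82 N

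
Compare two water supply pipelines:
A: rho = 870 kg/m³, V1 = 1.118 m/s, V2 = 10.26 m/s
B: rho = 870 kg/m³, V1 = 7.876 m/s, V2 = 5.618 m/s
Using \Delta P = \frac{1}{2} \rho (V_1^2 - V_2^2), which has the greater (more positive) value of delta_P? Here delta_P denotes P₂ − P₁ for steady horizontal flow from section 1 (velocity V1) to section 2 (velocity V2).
delta_P(A) = -45.25 kPa, delta_P(B) = 13.25 kPa. Answer: B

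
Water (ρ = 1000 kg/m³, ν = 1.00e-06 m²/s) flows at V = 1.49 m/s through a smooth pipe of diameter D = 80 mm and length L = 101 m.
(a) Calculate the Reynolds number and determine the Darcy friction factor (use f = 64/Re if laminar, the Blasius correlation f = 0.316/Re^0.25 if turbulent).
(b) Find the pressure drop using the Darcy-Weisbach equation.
(a) Re = V·D/ν = 1.49·0.08/1.00e-06 = 119200 → turbulent (Re > 4000); f = 0.316/Re^0.25 = 0.316/119200^0.25 = 0.017007 (Blasius is strictly valid for Re ≲ 1e5; used here as the smooth-pipe estimate the problem specifies)
(b) Darcy-Weisbach: ΔP = f·(L/D)·½ρV²/1000 = 0.017007·(101/0.080)·½·1000·1.49²/1000 = 23.83 kPa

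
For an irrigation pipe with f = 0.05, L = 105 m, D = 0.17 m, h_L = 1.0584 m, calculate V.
Formula: h_L = f \frac{L}{D} \frac{V^2}{2g}
Substituting knowns: 1.0584 = 0.05·(105/0.17)·V²/(2·9.81)
Solving for V: V = √(1.0584·2·9.81/(0.05·(105/0.17))) = 0.82 m/s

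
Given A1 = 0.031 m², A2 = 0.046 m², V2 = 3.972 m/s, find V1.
Formula: V_2 = \frac{A_1 V_1}{A_2}
Substituting knowns: 3.972 = 0.031·V1/0.046
Solving for V1: V1 = 3.972·0.046/0.031 = 5.894 m/s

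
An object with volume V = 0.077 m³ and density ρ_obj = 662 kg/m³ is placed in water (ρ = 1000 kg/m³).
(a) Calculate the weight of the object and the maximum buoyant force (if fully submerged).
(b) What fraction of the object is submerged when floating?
(a) W=rho_obj*g*V=662*9.81*0.077=500.1 N; F_B(max)=rho*g*V=1000*9.81*0.077=755.4 N
(b) Floating fraction=rho_obj/rho=662/1000=0.662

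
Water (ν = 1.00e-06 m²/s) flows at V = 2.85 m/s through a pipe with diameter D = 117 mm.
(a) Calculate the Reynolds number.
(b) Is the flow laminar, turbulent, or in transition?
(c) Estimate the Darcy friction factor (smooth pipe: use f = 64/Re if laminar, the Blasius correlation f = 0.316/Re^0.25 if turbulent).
(a) Re = V·D/ν = 2.85·0.117/1.00e-06 = 333450
(b) Flow regime: turbulent (Re > 4000)
(c) Friction factor: f = 0.316/Re^0.25 = 0.316/333450^0.25 = 0.01315 (Blasius is strictly valid for Re ≲ 1e5; used here as the smooth-pipe estimate the problem specifies)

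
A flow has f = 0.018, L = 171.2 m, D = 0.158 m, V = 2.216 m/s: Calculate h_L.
Formula: h_L = f \frac{L}{D} \frac{V^2}{2g}
h_L = 0.018·(171.2/0.158)·2.216²/(2·9.81) = 4.882 m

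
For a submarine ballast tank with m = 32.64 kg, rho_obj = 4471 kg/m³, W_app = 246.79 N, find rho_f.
Formula: W_{app} = mg\left(1 - \frac{\rho_f}{\rho_{obj}}\right)
Substituting knowns: 246.79 = 32.64·9.81·(1 − rho_f/4471)
Solving for rho_f: rho_f = 4471·(1 − 246.79/(32.64·9.81)) = 1025 kg/m³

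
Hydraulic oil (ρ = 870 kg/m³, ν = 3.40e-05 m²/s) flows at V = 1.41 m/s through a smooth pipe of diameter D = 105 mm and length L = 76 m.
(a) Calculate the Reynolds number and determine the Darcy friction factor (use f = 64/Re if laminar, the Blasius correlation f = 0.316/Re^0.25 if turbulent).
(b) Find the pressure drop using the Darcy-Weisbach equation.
(a) Re = V·D/ν = 1.41·0.105/3.40e-05 = 4354.4 → turbulent (Re > 4000); f = 0.316/Re^0.25 = 0.316/4354.4^0.25 = 0.0389
(b) Darcy-Weisbach: ΔP = f·(L/D)·½ρV²/1000 = 0.0389·(76/0.105)·½·870·1.41²/1000 = 24.35 kPa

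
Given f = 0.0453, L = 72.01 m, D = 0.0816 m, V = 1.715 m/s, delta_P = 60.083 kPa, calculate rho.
Formula: \Delta P = f \frac{L}{D} \frac{\rho V^2}{2}
Substituting knowns: 60.083 = 0.0453·(72.01/0.0816)·0.5·rho·1.715²/1000
Solving for rho: rho = (60.083·1000)/(0.0453·(72.01/0.0816)·0.5·1.715²) = 1022 kg/m³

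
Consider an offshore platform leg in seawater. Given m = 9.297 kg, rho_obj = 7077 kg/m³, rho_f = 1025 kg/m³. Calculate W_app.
Formula: W_{app} = mg\left(1 - \frac{\rho_f}{\rho_{obj}}\right)
W_app = 9.297·9.81·(1 − 1025/7077) = 77.99 N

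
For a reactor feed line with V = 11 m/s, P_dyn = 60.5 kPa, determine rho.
Formula: P_{dyn} = \frac{1}{2} \rho V^2
Substituting knowns: 60.5 = 0.5·rho·11²/1000
Solving for rho: rho = 2·(60.5·1000)/11² = 1000 kg/m³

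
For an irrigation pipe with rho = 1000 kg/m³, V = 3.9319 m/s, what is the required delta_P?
Formula: V = \sqrt{\frac{2 \Delta P}{\rho}}
Substituting knowns: 3.9319 = √(2·(delta_P·1000)/1000)
Solving for delta_P: delta_P = 3.9319²·1000/2/1000 = 7.73 kPa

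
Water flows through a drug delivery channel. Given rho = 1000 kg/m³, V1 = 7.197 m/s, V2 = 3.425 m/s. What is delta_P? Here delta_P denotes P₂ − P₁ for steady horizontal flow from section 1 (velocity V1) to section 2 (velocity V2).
Formula: \Delta P = \frac{1}{2} \rho (V_1^2 - V_2^2)
delta_P = 0.5·1000·(7.197² − 3.425²)/1000 = 20.03 kPa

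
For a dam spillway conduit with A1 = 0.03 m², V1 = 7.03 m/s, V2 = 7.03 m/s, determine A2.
Formula: V_2 = \frac{A_1 V_1}{A_2}
Substituting knowns: 7.03 = 0.03·7.03/A2
Solving for A2: A2 = 0.03·7.03/7.03 = 0.03 m²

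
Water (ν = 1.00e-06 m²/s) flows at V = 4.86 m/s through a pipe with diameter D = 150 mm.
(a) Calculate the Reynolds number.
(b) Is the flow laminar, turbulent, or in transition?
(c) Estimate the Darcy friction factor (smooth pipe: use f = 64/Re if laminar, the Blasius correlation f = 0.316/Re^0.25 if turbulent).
(a) Re = V·D/ν = 4.86·0.15/1.00e-06 = 729000
(b) Flow regime: turbulent (Re > 4000)
(c) Friction factor: f = 0.316/Re^0.25 = 0.316/729000^0.25 = 0.01081 (Blasius is strictly valid for Re ≲ 1e5; used here as the smooth-pipe estimate the problem specifies)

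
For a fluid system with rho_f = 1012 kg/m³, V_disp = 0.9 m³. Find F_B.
Formula: F_B = \rho_f g V_{disp}
F_B = 1012·9.81·0.9 = 8935 N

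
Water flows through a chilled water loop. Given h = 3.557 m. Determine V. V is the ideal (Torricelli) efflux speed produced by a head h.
Formula: V = \sqrt{2 g h}
V = √(2·9.81·3.557) = 8.354 m/s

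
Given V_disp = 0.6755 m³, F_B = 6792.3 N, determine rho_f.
Formula: F_B = \rho_f g V_{disp}
Substituting knowns: 6792.3 = rho_f·9.81·0.6755
Solving for rho_f: rho_f = 6792.3/(9.81·0.6755) = 1025 kg/m³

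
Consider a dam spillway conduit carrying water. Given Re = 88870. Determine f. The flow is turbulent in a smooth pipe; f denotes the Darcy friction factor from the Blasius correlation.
Formula: f = \frac{0.316}{Re^{0.25}}
f = 0.316/88870^0.25 = 0.0183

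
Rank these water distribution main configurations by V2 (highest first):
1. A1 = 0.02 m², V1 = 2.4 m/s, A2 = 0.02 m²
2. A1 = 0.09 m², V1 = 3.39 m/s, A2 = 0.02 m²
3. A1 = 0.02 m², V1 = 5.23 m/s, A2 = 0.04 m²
Case 1: V2 = 2.4 m/s
Case 2: V2 = 15.25 m/s
Case 3: V2 = 2.615 m/s
Ranking (highest first): 2, 3, 1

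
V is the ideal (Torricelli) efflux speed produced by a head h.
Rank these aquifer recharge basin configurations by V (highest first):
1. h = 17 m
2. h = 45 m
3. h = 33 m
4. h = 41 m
Case 1: V = 18.26 m/s
Case 2: V = 29.71 m/s
Case 3: V = 25.45 m/s
Case 4: V = 28.36 m/s
Ranking (highest first): 2, 4, 3, 1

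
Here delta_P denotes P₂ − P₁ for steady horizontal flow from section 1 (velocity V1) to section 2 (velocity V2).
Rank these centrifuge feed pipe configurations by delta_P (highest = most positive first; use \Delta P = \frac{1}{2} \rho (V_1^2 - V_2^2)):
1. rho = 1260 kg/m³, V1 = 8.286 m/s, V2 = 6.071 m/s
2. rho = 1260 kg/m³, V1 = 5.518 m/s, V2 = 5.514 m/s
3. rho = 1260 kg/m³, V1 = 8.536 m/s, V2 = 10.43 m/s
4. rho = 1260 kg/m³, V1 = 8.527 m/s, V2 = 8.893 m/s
Case 1: delta_P = 20.03 kPa
Case 2: delta_P = 0.0278 kPa
Case 3: delta_P = -22.63 kPa
Case 4: delta_P = -4.017 kPa
Ranking (highest first): 1, 2, 4, 3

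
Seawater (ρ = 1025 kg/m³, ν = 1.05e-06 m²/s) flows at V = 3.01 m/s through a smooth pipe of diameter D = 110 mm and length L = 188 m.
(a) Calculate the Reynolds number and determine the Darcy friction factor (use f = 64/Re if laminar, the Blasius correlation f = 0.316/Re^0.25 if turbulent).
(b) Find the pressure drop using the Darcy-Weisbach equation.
(a) Re = V·D/ν = 3.01·0.11/1.05e-06 = 315330 → turbulent (Re > 4000); f = 0.316/Re^0.25 = 0.316/315330^0.25 = 0.013335 (Blasius is strictly valid for Re ≲ 1e5; used here as the smooth-pipe estimate the problem specifies)
(b) Darcy-Weisbach: ΔP = f·(L/D)·½ρV²/1000 = 0.013335·(188/0.110)·½·1025·3.01²/1000 = 105.8 kPa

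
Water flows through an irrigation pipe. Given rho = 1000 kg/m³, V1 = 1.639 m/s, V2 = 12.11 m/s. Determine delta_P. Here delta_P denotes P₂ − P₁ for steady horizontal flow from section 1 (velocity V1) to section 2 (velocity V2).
Formula: \Delta P = \frac{1}{2} \rho (V_1^2 - V_2^2)
delta_P = 0.5·1000·(1.639² − 12.11²)/1000 = -71.98 kPa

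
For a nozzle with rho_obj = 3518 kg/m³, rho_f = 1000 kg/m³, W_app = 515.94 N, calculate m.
Formula: W_{app} = mg\left(1 - \frac{\rho_f}{\rho_{obj}}\right)
Substituting knowns: 515.94 = m·9.81·(1 − 1000/3518)
Solving for m: m = 515.94/(9.81·(1 − 1000/3518)) = 73.48 kg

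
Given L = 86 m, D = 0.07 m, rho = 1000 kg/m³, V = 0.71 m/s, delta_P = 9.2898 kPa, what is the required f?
Formula: \Delta P = f \frac{L}{D} \frac{\rho V^2}{2}
Substituting knowns: 9.2898 = f·(86/0.07)·0.5·1000·0.71²/1000
Solving for f: f = (9.2898·1000)/((86/0.07)·0.5·1000·0.71²) = 0.03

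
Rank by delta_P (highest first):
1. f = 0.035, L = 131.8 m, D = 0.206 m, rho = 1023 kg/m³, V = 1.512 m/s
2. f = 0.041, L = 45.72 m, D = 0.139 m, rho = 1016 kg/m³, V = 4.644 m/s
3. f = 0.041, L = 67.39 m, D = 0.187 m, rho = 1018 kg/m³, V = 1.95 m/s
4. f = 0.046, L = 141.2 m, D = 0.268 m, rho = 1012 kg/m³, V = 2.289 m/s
Case 1: delta_P = 26.19 kPa
Case 2: delta_P = 147.7 kPa
Case 3: delta_P = 28.6 kPa
Case 4: delta_P = 64.25 kPa
Ranking (highest first): 2, 4, 3, 1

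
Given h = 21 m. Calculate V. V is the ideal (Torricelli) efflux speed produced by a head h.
Formula: V = \sqrt{2 g h}
V = √(2·9.81·21) = 20.3 m/s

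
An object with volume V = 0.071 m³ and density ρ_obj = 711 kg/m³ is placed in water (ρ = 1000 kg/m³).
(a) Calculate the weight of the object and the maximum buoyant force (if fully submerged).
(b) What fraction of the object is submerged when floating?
(a) W=rho_obj*g*V=711*9.81*0.071=495.2 N; F_B(max)=rho*g*V=1000*9.81*0.071=696.5 N
(b) Floating fraction=rho_obj/rho=711/1000=0.711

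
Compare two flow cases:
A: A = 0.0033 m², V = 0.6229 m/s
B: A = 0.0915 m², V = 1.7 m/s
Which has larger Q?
Q(A) = 2.056 L/s, Q(B) = 155.5 L/s. Answer: B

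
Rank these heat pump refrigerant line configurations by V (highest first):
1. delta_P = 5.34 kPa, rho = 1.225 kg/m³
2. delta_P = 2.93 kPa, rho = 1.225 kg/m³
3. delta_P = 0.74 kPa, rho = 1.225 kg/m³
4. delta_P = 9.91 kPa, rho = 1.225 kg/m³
Case 1: V = 93.37 m/s
Case 2: V = 69.16 m/s
Case 3: V = 34.76 m/s
Case 4: V = 127.2 m/s
Ranking (highest first): 4, 1, 2, 3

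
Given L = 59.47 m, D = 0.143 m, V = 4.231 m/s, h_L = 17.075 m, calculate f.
Formula: h_L = f \frac{L}{D} \frac{V^2}{2g}
Substituting knowns: 17.075 = f·(59.47/0.143)·4.231²/(2·9.81)
Solving for f: f = 17.075·2·9.81/((59.47/0.143)·4.231²) = 0.045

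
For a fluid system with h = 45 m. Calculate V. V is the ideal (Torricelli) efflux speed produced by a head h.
Formula: V = \sqrt{2 g h}
V = √(2·9.81·45) = 29.71 m/s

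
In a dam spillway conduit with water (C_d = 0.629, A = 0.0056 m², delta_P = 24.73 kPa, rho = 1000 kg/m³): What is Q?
Formula: Q = C_d A \sqrt{\frac{2 \Delta P}{\rho}}
Q = 0.629·0.0056·√(2·(24.73·1000)/1000)·1000 = 24.77 L/s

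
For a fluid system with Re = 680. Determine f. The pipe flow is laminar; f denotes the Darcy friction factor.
Formula: f = \frac{64}{Re}
f = 64/680 = 0.09412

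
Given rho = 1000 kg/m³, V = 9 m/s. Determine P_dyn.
Formula: P_{dyn} = \frac{1}{2} \rho V^2
P_dyn = 0.5·1000·9²/1000 = 40.5 kPa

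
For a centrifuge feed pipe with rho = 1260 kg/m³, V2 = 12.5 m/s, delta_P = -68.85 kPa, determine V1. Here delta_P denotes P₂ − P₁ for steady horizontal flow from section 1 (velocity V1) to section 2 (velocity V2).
Formula: \Delta P = \frac{1}{2} \rho (V_1^2 - V_2^2)
Substituting knowns: -68.85 = 0.5·1260·(V1² − 12.5²)/1000
Solving for V1: V1 = √(12.5² + 2·(-68.85·1000)/1260) = 6.853 m/s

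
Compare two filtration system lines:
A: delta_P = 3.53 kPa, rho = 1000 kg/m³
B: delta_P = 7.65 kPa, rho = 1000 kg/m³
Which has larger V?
V(A) = 2.657 m/s, V(B) = 3.912 m/s. Answer: B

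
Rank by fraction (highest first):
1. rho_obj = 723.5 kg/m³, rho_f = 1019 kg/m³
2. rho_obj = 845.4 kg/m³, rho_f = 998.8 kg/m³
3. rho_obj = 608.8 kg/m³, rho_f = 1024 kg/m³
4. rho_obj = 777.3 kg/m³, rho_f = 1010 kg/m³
Case 1: fraction = 0.71
Case 2: fraction = 0.8464
Case 3: fraction = 0.5945
Case 4: fraction = 0.7696
Ranking (highest first): 2, 4, 1, 3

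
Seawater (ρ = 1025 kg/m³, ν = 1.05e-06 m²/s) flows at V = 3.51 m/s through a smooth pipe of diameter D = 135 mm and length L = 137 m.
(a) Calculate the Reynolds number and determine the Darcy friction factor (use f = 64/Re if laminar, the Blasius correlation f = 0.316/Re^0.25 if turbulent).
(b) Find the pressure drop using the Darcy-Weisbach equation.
(a) Re = V·D/ν = 3.51·0.135/1.05e-06 = 451290 → turbulent (Re > 4000); f = 0.316/Re^0.25 = 0.316/451290^0.25 = 0.012192 (Blasius is strictly valid for Re ≲ 1e5; used here as the smooth-pipe estimate the problem specifies)
(b) Darcy-Weisbach: ΔP = f·(L/D)·½ρV²/1000 = 0.012192·(137/0.135)·½·1025·3.51²/1000 = 78.12 kPa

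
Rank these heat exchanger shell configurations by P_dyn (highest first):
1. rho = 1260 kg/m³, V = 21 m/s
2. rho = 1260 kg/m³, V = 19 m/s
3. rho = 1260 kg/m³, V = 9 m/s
Case 1: P_dyn = 277.8 kPa
Case 2: P_dyn = 227.4 kPa
Case 3: P_dyn = 51.03 kPa
Ranking (highest first): 1, 2, 3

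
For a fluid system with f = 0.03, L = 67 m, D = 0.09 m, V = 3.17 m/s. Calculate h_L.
Formula: h_L = f \frac{L}{D} \frac{V^2}{2g}
h_L = 0.03·(67/0.09)·3.17²/(2·9.81) = 11.44 m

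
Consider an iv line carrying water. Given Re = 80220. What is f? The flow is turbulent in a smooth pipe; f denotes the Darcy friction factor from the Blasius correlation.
Formula: f = \frac{0.316}{Re^{0.25}}
f = 0.316/80220^0.25 = 0.01878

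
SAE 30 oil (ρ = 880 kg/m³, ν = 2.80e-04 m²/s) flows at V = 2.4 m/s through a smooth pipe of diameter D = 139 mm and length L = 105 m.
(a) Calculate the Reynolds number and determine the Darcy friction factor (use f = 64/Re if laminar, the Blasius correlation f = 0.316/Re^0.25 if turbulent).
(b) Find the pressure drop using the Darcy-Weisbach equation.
(a) Re = V·D/ν = 2.4·0.139/2.80e-04 = 1191.4 → laminar (Re < 2300); f = 64/Re = 64/1191.4 = 0.053718
(b) Darcy-Weisbach: ΔP = f·(L/D)·½ρV²/1000 = 0.053718·(105/0.139)·½·880·2.4²/1000 = 102.8 kPa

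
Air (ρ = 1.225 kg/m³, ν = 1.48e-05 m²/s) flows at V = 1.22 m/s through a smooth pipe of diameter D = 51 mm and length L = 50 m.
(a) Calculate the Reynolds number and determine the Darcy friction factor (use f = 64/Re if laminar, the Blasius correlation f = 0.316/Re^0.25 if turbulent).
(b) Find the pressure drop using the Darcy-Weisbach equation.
(a) Re = V·D/ν = 1.22·0.051/1.48e-05 = 4204.1 → turbulent (Re > 4000); f = 0.316/Re^0.25 = 0.316/4204.1^0.25 = 0.039244
(b) Darcy-Weisbach: ΔP = f·(L/D)·½ρV²/1000 = 0.039244·(50/0.051)·½·1.225·1.22²/1000 = 0.03508 kPa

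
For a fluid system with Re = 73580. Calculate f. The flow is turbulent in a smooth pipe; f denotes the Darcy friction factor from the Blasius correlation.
Formula: f = \frac{0.316}{Re^{0.25}}
f = 0.316/73580^0.25 = 0.01919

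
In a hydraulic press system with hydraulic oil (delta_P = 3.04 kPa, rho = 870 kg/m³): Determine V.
Formula: V = \sqrt{\frac{2 \Delta P}{\rho}}
V = √(2·(3.04·1000)/870) = 2.644 m/s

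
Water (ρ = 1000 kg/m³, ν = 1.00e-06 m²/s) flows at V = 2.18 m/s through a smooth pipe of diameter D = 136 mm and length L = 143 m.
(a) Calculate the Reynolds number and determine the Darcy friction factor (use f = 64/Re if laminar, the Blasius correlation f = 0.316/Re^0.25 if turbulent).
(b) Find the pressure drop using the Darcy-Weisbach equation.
(a) Re = V·D/ν = 2.18·0.136/1.00e-06 = 296480 → turbulent (Re > 4000); f = 0.316/Re^0.25 = 0.316/296480^0.25 = 0.013542 (Blasius is strictly valid for Re ≲ 1e5; used here as the smooth-pipe estimate the problem specifies)
(b) Darcy-Weisbach: ΔP = f·(L/D)·½ρV²/1000 = 0.013542·(143/0.136)·½·1000·2.18²/1000 = 33.83 kPa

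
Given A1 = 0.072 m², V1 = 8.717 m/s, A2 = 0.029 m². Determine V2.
Formula: V_2 = \frac{A_1 V_1}{A_2}
V2 = 0.072·8.717/0.029 = 21.64 m/s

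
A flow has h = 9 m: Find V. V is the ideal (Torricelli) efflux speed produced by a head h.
Formula: V = \sqrt{2 g h}
V = √(2·9.81·9) = 13.29 m/s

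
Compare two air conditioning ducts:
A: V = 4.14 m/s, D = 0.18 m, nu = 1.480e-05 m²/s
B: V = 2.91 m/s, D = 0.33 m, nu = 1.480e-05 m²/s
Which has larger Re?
Re(A) = 50351, Re(B) = 64885. Answer: B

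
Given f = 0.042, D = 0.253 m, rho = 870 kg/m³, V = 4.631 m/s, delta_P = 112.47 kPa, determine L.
Formula: \Delta P = f \frac{L}{D} \frac{\rho V^2}{2}
Substituting knowns: 112.47 = 0.042·(L/0.253)·0.5·870·4.631²/1000
Solving for L: L = (112.47·1000)·0.253/(0.042·0.5·870·4.631²) = 72.62 m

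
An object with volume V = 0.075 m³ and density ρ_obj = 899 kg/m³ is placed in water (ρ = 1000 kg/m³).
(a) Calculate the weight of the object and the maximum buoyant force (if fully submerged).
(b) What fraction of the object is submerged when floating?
(a) W=rho_obj*g*V=899*9.81*0.075=661.4 N; F_B(max)=rho*g*V=1000*9.81*0.075=735.8 N
(b) Floating fraction=rho_obj/rho=899/1000=0.899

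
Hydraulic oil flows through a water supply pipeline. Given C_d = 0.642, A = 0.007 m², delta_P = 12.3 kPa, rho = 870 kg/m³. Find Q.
Formula: Q = C_d A \sqrt{\frac{2 \Delta P}{\rho}}
Q = 0.642·0.007·√(2·(12.3·1000)/870)·1000 = 23.9 L/s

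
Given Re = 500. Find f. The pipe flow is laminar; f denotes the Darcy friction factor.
Formula: f = \frac{64}{Re}
f = 64/500 = 0.128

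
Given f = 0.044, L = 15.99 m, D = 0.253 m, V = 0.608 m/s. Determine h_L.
Formula: h_L = f \frac{L}{D} \frac{V^2}{2g}
h_L = 0.044·(15.99/0.253)·0.608²/(2·9.81) = 0.05239 m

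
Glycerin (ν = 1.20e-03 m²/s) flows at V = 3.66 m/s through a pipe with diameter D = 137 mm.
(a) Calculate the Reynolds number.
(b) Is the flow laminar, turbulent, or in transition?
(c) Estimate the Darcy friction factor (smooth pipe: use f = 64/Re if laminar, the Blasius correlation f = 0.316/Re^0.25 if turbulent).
(a) Re = V·D/ν = 3.66·0.137/1.20e-03 = 417.85
(b) Flow regime: laminar (Re < 2300)
(c) Friction factor: f = 64/Re = 64/417.85 = 0.1532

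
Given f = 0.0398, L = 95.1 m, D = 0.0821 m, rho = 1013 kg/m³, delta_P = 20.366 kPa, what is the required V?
Formula: \Delta P = f \frac{L}{D} \frac{\rho V^2}{2}
Substituting knowns: 20.366 = 0.0398·(95.1/0.0821)·0.5·1013·V²/1000
Solving for V: V = √((20.366·1000)/(0.0398·(95.1/0.0821)·0.5·1013)) = 0.9339 m/s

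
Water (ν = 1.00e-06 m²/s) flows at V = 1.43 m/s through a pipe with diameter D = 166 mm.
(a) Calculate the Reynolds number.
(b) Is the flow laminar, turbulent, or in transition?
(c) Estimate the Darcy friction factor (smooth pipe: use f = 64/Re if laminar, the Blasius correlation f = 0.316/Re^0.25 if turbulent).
(a) Re = V·D/ν = 1.43·0.166/1.00e-06 = 237380
(b) Flow regime: turbulent (Re > 4000)
(c) Friction factor: f = 0.316/Re^0.25 = 0.316/237380^0.25 = 0.01432 (Blasius is strictly valid for Re ≲ 1e5; used here as the smooth-pipe estimate the problem specifies)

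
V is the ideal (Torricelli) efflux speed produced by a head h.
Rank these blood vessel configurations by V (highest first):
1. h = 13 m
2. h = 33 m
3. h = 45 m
Case 1: V = 15.97 m/s
Case 2: V = 25.45 m/s
Case 3: V = 29.71 m/s
Ranking (highest first): 3, 2, 1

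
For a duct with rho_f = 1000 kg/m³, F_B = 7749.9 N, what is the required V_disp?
Formula: F_B = \rho_f g V_{disp}
Substituting knowns: 7749.9 = 1000·9.81·V_disp
Solving for V_disp: V_disp = 7749.9/(1000·9.81) = 0.79 m³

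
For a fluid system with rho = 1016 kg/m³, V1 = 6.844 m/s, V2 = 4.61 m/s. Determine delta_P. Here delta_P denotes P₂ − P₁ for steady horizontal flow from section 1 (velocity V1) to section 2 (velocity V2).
Formula: \Delta P = \frac{1}{2} \rho (V_1^2 - V_2^2)
delta_P = 0.5·1016·(6.844² − 4.61²)/1000 = 13 kPa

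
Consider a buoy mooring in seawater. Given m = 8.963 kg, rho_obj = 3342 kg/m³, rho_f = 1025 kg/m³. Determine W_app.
Formula: W_{app} = mg\left(1 - \frac{\rho_f}{\rho_{obj}}\right)
W_app = 8.963·9.81·(1 − 1025/3342) = 60.96 N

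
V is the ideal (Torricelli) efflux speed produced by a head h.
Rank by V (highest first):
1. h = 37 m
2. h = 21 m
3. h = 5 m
Case 1: V = 26.94 m/s
Case 2: V = 20.3 m/s
Case 3: V = 9.905 m/s
Ranking (highest first): 1, 2, 3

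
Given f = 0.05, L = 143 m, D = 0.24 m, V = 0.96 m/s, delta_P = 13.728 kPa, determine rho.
Formula: \Delta P = f \frac{L}{D} \frac{\rho V^2}{2}
Substituting knowns: 13.728 = 0.05·(143/0.24)·0.5·rho·0.96²/1000
Solving for rho: rho = (13.728·1000)/(0.05·(143/0.24)·0.5·0.96²) = 1000 kg/m³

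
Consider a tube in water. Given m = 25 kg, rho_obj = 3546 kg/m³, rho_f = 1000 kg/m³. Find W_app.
Formula: W_{app} = mg\left(1 - \frac{\rho_f}{\rho_{obj}}\right)
W_app = 25·9.81·(1 − 1000/3546) = 176.1 N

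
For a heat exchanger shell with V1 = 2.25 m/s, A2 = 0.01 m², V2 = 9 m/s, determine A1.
Formula: V_2 = \frac{A_1 V_1}{A_2}
Substituting knowns: 9 = A1·2.25/0.01
Solving for A1: A1 = 9·0.01/2.25 = 0.04 m²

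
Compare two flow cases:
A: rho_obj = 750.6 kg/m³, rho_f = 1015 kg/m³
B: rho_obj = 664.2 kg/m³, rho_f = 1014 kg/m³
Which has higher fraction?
fraction(A) = 0.7395, fraction(B) = 0.655. Answer: A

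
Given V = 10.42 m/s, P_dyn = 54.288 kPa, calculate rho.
Formula: P_{dyn} = \frac{1}{2} \rho V^2
Substituting knowns: 54.288 = 0.5·rho·10.42²/1000
Solving for rho: rho = 2·(54.288·1000)/10.42² = 1000 kg/m³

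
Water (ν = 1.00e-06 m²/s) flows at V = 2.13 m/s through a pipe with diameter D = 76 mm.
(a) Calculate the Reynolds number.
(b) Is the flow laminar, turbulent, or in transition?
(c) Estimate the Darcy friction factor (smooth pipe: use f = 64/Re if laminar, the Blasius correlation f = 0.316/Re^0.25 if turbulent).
(a) Re = V·D/ν = 2.13·0.076/1.00e-06 = 161880
(b) Flow regime: turbulent (Re > 4000)
(c) Friction factor: f = 0.316/Re^0.25 = 0.316/161880^0.25 = 0.01575 (Blasius is strictly valid for Re ≲ 1e5; used here as the smooth-pipe estimate the problem specifies)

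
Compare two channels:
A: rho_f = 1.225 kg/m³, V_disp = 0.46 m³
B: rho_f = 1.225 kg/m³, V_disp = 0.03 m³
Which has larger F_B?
F_B(A) = 5.528 N, F_B(B) = 0.3605 N. Answer: A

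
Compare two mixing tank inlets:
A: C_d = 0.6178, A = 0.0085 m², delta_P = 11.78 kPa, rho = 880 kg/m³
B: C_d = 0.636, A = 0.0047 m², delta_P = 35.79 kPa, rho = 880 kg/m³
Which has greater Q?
Q(A) = 27.17 L/s, Q(B) = 26.96 L/s. Answer: A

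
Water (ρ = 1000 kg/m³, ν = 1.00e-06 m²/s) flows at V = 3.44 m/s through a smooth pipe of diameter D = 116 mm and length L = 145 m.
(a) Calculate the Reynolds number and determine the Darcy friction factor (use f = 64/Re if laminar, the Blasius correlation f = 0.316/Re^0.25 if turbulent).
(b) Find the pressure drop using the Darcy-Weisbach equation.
(a) Re = V·D/ν = 3.44·0.116/1.00e-06 = 399040 → turbulent (Re > 4000); f = 0.316/Re^0.25 = 0.316/399040^0.25 = 0.012573 (Blasius is strictly valid for Re ≲ 1e5; used here as the smooth-pipe estimate the problem specifies)
(b) Darcy-Weisbach: ΔP = f·(L/D)·½ρV²/1000 = 0.012573·(145/0.116)·½·1000·3.44²/1000 = 92.99 kPa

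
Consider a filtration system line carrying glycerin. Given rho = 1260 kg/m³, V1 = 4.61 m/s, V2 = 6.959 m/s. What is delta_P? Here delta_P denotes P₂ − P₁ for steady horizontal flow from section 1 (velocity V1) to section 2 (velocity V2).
Formula: \Delta P = \frac{1}{2} \rho (V_1^2 - V_2^2)
delta_P = 0.5·1260·(4.61² − 6.959²)/1000 = -17.12 kPa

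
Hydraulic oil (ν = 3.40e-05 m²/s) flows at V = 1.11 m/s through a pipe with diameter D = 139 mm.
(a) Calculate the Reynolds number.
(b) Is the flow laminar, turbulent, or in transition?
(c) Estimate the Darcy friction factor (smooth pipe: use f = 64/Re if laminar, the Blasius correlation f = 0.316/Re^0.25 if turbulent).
(a) Re = V·D/ν = 1.11·0.139/3.40e-05 = 4537.9
(b) Flow regime: turbulent (Re > 4000)
(c) Friction factor: f = 0.316/Re^0.25 = 0.316/4537.9^0.25 = 0.0385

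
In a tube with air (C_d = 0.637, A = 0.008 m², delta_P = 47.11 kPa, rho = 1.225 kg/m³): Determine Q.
Formula: Q = C_d A \sqrt{\frac{2 \Delta P}{\rho}}
Q = 0.637·0.008·√(2·(47.11·1000)/1.225)·1000 = 1413 L/s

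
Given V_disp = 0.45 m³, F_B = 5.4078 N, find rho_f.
Formula: F_B = \rho_f g V_{disp}
Substituting knowns: 5.4078 = rho_f·9.81·0.45
Solving for rho_f: rho_f = 5.4078/(9.81·0.45) = 1.225 kg/m³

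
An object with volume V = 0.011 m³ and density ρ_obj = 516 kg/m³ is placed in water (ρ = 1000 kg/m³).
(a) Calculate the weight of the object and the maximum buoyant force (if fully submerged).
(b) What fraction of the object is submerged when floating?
(a) W=rho_obj*g*V=516*9.81*0.011=55.7 N; F_B(max)=rho*g*V=1000*9.81*0.011=107.9 N
(b) Floating fraction=rho_obj/rho=516/1000=0.516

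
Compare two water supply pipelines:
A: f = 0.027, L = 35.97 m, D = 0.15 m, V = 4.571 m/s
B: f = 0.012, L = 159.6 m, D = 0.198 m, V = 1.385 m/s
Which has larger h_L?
h_L(A) = 6.895 m, h_L(B) = 0.9457 m. Answer: A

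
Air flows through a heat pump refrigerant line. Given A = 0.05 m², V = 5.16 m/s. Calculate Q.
Formula: Q = A V
Q = 0.05·5.16·1000 = 258 L/s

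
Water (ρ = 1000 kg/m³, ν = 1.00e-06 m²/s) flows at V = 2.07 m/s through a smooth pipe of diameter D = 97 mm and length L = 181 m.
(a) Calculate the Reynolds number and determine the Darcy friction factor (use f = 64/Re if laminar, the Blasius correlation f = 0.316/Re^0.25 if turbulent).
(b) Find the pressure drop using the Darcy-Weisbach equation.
(a) Re = V·D/ν = 2.07·0.097/1.00e-06 = 200790 → turbulent (Re > 4000); f = 0.316/Re^0.25 = 0.316/200790^0.25 = 0.014928 (Blasius is strictly valid for Re ≲ 1e5; used here as the smooth-pipe estimate the problem specifies)
(b) Darcy-Weisbach: ΔP = f·(L/D)·½ρV²/1000 = 0.014928·(181/0.097)·½·1000·2.07²/1000 = 59.68 kPa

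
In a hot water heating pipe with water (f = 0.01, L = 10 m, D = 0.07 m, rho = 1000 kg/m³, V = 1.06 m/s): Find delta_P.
Formula: \Delta P = f \frac{L}{D} \frac{\rho V^2}{2}
delta_P = 0.01·(10/0.07)·0.5·1000·1.06²/1000 = 0.8026 kPa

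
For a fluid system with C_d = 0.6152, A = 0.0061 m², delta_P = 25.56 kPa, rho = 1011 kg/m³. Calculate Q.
Formula: Q = C_d A \sqrt{\frac{2 \Delta P}{\rho}}
Q = 0.6152·0.0061·√(2·(25.56·1000)/1011)·1000 = 26.68 L/s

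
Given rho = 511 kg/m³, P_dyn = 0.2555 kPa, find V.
Formula: P_{dyn} = \frac{1}{2} \rho V^2
Substituting knowns: 0.2555 = 0.5·511·V²/1000
Solving for V: V = √(2·(0.2555·1000)/511) = 1 m/s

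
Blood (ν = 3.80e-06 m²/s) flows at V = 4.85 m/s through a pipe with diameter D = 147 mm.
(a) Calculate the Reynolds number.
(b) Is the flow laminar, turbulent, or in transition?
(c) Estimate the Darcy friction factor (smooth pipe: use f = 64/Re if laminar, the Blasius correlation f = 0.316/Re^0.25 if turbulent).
(a) Re = V·D/ν = 4.85·0.147/3.80e-06 = 187620
(b) Flow regime: turbulent (Re > 4000)
(c) Friction factor: f = 0.316/Re^0.25 = 0.316/187620^0.25 = 0.01518 (Blasius is strictly valid for Re ≲ 1e5; used here as the smooth-pipe estimate the problem specifies)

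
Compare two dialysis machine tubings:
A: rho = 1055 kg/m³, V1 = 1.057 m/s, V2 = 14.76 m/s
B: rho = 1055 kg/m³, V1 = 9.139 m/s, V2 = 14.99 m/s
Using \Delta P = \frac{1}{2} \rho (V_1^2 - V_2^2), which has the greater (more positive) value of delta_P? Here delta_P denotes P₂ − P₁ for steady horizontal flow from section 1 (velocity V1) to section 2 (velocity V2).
delta_P(A) = -114.3 kPa, delta_P(B) = -74.47 kPa. Answer: B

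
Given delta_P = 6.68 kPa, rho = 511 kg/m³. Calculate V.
Formula: V = \sqrt{\frac{2 \Delta P}{\rho}}
V = √(2·(6.68·1000)/511) = 5.113 m/s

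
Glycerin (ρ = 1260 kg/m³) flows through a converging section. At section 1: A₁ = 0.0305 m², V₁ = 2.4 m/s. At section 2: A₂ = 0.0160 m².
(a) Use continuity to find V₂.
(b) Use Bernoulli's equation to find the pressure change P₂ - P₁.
(a) Continuity: A₁V₁=A₂V₂ -> V₂=A₁V₁/A₂=0.0305*2.4/0.0160=4.58 m/s
(b) Bernoulli: P₂-P₁=0.5*rho*(V₁^2-V₂^2)/1000=0.5*1260*(2.4^2-4.58^2)/1000=-9.586 kPa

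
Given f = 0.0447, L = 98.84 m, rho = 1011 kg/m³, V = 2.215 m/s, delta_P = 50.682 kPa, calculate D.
Formula: \Delta P = f \frac{L}{D} \frac{\rho V^2}{2}
Substituting knowns: 50.682 = 0.0447·(98.84/D)·0.5·1011·2.215²/1000
Solving for D: D = 0.0447·98.84·0.5·1011·2.215²/(50.682·1000) = 0.2162 m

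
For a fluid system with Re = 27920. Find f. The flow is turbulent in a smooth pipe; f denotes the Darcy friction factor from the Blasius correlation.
Formula: f = \frac{0.316}{Re^{0.25}}
f = 0.316/27920^0.25 = 0.02445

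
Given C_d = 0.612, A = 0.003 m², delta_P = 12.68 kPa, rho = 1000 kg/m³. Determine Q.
Formula: Q = C_d A \sqrt{\frac{2 \Delta P}{\rho}}
Q = 0.612·0.003·√(2·(12.68·1000)/1000)·1000 = 9.246 L/s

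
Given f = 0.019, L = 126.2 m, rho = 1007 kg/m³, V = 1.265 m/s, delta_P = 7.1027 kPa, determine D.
Formula: \Delta P = f \frac{L}{D} \frac{\rho V^2}{2}
Substituting knowns: 7.1027 = 0.019·(126.2/D)·0.5·1007·1.265²/1000
Solving for D: D = 0.019·126.2·0.5·1007·1.265²/(7.1027·1000) = 0.272 m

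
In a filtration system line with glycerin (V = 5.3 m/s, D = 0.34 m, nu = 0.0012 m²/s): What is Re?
Formula: Re = \frac{V D}{\nu}
Re = 5.3·0.34/0.0012 = 1502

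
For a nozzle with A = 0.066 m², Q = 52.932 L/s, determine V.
Formula: Q = A V
Substituting knowns: 52.932 = 0.066·V·1000
Solving for V: V = (52.932/1000)/0.066 = 0.802 m/s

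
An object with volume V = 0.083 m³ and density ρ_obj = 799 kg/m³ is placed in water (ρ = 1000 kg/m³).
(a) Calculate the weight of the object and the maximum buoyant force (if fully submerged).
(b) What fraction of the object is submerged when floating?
(a) W=rho_obj*g*V=799*9.81*0.083=650.6 N; F_B(max)=rho*g*V=1000*9.81*0.083=814.2 N
(b) Floating fraction=rho_obj/rho=799/1000=0.799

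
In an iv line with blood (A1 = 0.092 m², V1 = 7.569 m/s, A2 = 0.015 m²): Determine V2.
Formula: V_2 = \frac{A_1 V_1}{A_2}
V2 = 0.092·7.569/0.015 = 46.42 m/s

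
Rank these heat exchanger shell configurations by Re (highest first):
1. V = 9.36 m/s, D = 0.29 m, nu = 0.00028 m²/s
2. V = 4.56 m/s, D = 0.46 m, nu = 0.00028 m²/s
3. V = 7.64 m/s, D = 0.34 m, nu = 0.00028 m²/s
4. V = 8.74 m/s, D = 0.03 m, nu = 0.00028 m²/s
Case 1: Re = 9694
Case 2: Re = 7491
Case 3: Re = 9277
Case 4: Re = 936.4
Ranking (highest first): 1, 3, 2, 4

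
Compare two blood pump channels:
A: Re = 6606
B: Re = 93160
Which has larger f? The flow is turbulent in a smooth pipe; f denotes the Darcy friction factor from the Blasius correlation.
f(A) = 0.03505, f(B) = 0.01809. Answer: A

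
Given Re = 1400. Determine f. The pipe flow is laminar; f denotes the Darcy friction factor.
Formula: f = \frac{64}{Re}
f = 64/1400 = 0.04571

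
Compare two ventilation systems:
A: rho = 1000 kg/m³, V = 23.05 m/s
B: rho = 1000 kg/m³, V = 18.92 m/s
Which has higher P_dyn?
P_dyn(A) = 265.7 kPa, P_dyn(B) = 179 kPa. Answer: A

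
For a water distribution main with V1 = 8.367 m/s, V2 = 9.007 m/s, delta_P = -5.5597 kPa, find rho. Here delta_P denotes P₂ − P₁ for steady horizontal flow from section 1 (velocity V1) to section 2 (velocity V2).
Formula: \Delta P = \frac{1}{2} \rho (V_1^2 - V_2^2)
Substituting knowns: -5.5597 = 0.5·rho·(8.367² − 9.007²)/1000
Solving for rho: rho = 2·(-5.5597·1000)/(8.367² − 9.007²) = 1000 kg/m³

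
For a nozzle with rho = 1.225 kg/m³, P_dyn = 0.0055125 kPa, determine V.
Formula: P_{dyn} = \frac{1}{2} \rho V^2
Substituting knowns: 0.0055125 = 0.5·1.225·V²/1000
Solving for V: V = √(2·(0.0055125·1000)/1.225) = 3 m/s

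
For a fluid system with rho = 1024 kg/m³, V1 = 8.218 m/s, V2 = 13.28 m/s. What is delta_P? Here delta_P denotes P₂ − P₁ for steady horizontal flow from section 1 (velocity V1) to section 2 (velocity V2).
Formula: \Delta P = \frac{1}{2} \rho (V_1^2 - V_2^2)
delta_P = 0.5·1024·(8.218² − 13.28²)/1000 = -55.72 kPa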